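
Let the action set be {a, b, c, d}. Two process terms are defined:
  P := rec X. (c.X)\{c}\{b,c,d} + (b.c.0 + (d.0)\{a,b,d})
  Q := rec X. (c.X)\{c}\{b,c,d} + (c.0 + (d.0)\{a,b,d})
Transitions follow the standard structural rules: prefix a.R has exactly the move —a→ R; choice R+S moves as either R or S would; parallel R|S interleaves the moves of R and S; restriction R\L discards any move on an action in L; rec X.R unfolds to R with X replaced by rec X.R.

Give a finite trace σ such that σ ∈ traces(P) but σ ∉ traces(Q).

b

Reachable graph of P (3 states):
  m0 = rec X. (c.X)\{c}\{b,c,d} + (b.c.0 + (d.0)\{a,b,d}) | --b--▸ m1
  m1 = c.0 | --c--▸ m2
  m2 = 0 | ∅
Reachable graph of Q (2 states):
  n0 = rec X. (c.X)\{c}\{b,c,d} + (c.0 + (d.0)\{a,b,d}) | --c--▸ n1
  n1 = 0 | ∅
Trace ⟨b⟩ through P, begin at {m0}:
  after b @ step 1: {m1}
  ✓ P
Trace ⟨b⟩ through Q, begin at {n0}:
  after b @ step 1: ∅ (Q stuck)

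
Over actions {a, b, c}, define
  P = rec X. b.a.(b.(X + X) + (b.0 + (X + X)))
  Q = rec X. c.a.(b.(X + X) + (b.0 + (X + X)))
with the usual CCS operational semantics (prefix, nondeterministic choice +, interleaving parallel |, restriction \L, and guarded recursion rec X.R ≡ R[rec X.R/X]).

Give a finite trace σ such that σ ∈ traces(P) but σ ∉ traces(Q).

P's transition system — 5 states:
  u0 = rec X. b.a.(b.(X + X) + (b.0 + (X + X))) → =b=> u1
  u1 = a.(b.((rec X. b.a.(b.(X + X) + (b.0 + (X + X)))) + (rec X. b.a.(b.(X + X) + (b.0 + (X + X))))) + (b.0 + ((rec X. b.a.(b.(X + X) + (b.0 + (X + X)))) + (rec X. b.a.(b.(X + X) + (b.0 + (X + X))))))) → =a=> u2
  u2 = b.((rec X. b.a.(b.(X + X) + (b.0 + (X + X)))) + (rec X. b.a.(b.(X + X) + (b.0 + (X + X))))) + (b.0 + ((rec X. b.a.(b.(X + X) + (b.0 + (X + X)))) + (rec X. b.a.(b.(X + X) + (b.0 + (X + X)))))) → =b=> u1, =b=> u3, =b=> u4
  u3 = (rec X. b.a.(b.(X + X) + (b.0 + (X + X)))) + (rec X. b.a.(b.(X + X) + (b.0 + (X + X)))) → =b=> u1
  u4 = 0 → ∅
Q's transition system — 5 states:
  v0 = rec X. c.a.(b.(X + X) + (b.0 + (X + X))) → =c=> v1
  v1 = a.(b.((rec X. c.a.(b.(X + X) + (b.0 + (X + X)))) + (rec X. c.a.(b.(X + X) + (b.0 + (X + X))))) + (b.0 + ((rec X. c.a.(b.(X + X) + (b.0 + (X + X)))) + (rec X. c.a.(b.(X + X) + (b.0 + (X + X))))))) → =a=> v2
  v2 = b.((rec X. c.a.(b.(X + X) + (b.0 + (X + X)))) + (rec X. c.a.(b.(X + X) + (b.0 + (X + X))))) + (b.0 + ((rec X. c.a.(b.(X + X) + (b.0 + (X + X)))) + (rec X. c.a.(b.(X + X) + (b.0 + (X + X)))))) → =b=> v3, =b=> v4, =c=> v1
  v3 = (rec X. c.a.(b.(X + X) + (b.0 + (X + X)))) + (rec X. c.a.(b.(X + X) + (b.0 + (X + X)))) → =c=> v1
  v4 = 0 → ∅
Run σ = ⟨b⟩ on P: start {u0}
  after b @ step 1: {u1}
  ✓ P
Run σ = ⟨b⟩ on Q: start {v0}
  after b @ step 1: no successor for Q

b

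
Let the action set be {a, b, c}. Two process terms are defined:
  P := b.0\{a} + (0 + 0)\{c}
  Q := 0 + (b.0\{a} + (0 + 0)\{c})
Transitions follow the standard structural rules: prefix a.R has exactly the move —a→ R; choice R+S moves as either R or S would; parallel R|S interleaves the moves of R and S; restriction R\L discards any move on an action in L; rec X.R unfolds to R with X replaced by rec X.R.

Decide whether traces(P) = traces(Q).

P's transition system — 2 states:
  s0 = b.0\{a} + (0 + 0)\{c} has moves -b-> s1
  s1 = 0\{a} has moves stopped
Q's transition system — 2 states:
  t0 = 0 + (b.0\{a} + (0 + 0)\{c}) has moves -b-> t1
  t1 = 0\{a} has moves stopped
Bisimilarity quotient blocks:
  B0 = {s0, t0}
  B1 = {s1, t1}
s0 ∈ B0, t0 ∈ B0 → same block
Bisimilar ⇒ trace-equivalent.

trace-equivalent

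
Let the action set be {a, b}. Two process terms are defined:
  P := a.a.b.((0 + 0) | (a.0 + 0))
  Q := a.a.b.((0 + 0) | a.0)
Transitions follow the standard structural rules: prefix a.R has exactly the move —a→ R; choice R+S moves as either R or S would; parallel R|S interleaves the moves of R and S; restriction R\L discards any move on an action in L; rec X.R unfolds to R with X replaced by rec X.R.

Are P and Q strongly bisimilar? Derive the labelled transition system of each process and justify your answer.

P's transition system — 5 states:
  s0 = a.a.b.((0 + 0) | (a.0 + 0)) ⊢ =a=> s1
  s1 = a.b.((0 + 0) | (a.0 + 0)) ⊢ =a=> s2
  s2 = b.((0 + 0) | (a.0 + 0)) ⊢ =b=> s3
  s3 = (0 + 0) | (a.0 + 0) ⊢ =a=> s4
  s4 = (0 + 0) | 0 ⊢ ∅
Q's transition system — 5 states:
  t0 = a.a.b.((0 + 0) | a.0) ⊢ =a=> t1
  t1 = a.b.((0 + 0) | a.0) ⊢ =a=> t2
  t2 = b.((0 + 0) | a.0) ⊢ =b=> t3
  t3 = (0 + 0) | a.0 ⊢ =a=> t4
  t4 = (0 + 0) | 0 ⊢ ∅
Coarsest stable partition (strong bisimilarity classes):
  B0 = {s0, t0}
  B1 = {s1, t1}
  B2 = {s2, t2}
  B3 = {s3, t3}
  B4 = {s4, t4}
s0 ∈ B0, t0 ∈ B0 → same block

bisimilar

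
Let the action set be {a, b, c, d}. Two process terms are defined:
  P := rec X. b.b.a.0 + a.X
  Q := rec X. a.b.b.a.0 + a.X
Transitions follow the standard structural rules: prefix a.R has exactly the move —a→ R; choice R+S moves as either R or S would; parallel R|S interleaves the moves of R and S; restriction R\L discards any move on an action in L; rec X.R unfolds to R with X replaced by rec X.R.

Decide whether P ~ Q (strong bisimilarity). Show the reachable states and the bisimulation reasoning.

P's transition system — 4 states:
  u0 = rec X. b.b.a.0 + a.X → --a--▸ u0, --b--▸ u1
  u1 = b.a.0 → --b--▸ u2
  u2 = a.0 → --a--▸ u3
  u3 = 0 → ∅
Q's transition system — 5 states:
  v0 = rec X. a.b.b.a.0 + a.X → --a--▸ v0, --a--▸ v1
  v1 = b.b.a.0 → --b--▸ v2
  v2 = b.a.0 → --b--▸ v3
  v3 = a.0 → --a--▸ v4
  v4 = 0 → ∅
Bisimilarity quotient blocks:
  B0 = {u0}
  B1 = {u1, v2}
  B2 = {u2, v3}
  B3 = {u3, v4}
  B4 = {v0}
  B5 = {v1}
u0 ∈ B0, v0 ∈ B4 → different blocks

not bisimilar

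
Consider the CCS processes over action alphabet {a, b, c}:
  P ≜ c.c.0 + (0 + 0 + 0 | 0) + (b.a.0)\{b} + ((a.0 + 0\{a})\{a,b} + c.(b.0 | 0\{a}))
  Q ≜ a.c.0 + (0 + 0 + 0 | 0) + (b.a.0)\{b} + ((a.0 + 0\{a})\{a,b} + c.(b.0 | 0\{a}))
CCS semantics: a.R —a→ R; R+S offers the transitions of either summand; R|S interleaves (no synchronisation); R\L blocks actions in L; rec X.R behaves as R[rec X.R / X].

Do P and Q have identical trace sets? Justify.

traces(P) ≠ traces(Q) — witness ⟨cc⟩

LTS(P): 5 reachable states
  u0 = c.c.0 + (0 + 0 + 0 | 0) + (b.a.0)\{b} + ((a.0 + 0\{a})\{a,b} + c.(b.0 | 0\{a})) → =c=> u1, =c=> u2
  u1 = b.0 | 0\{a} → =b=> u3
  u2 = c.0 → =c=> u4
  u3 = 0 | 0\{a} → ∅
  u4 = 0 → ∅
LTS(Q): 5 reachable states
  v0 = a.c.0 + (0 + 0 + 0 | 0) + (b.a.0)\{b} + ((a.0 + 0\{a})\{a,b} + c.(b.0 | 0\{a})) → =a=> v1, =c=> v2
  v1 = c.0 → =c=> v3
  v2 = b.0 | 0\{a} → =b=> v4
  v3 = 0 → ∅
  v4 = 0 | 0\{a} → ∅
Trace ⟨cc⟩ through P, begin at {u0}:
  after c @ step 1: {u1, u2}
  after c @ step 2: {u4}
  ✓ P
Trace ⟨cc⟩ through Q, begin at {v0}:
  after c @ step 1: {v2}
  after c @ step 2: ∅ (Q stuck)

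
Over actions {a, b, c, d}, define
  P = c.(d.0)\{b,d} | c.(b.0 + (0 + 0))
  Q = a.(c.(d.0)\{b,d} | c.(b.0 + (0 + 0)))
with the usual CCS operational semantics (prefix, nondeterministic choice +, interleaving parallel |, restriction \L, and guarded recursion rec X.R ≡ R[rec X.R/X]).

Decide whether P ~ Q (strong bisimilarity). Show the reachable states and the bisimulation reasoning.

LTS(P): 6 reachable states
  p0 = c.(d.0)\{b,d} | c.(b.0 + (0 + 0)) | ··c··> p1, ··c··> p2
  p1 = (d.0)\{b,d} | c.(b.0 + (0 + 0)) | ··c··> p3
  p2 = c.(d.0)\{b,d} | (b.0 + (0 + 0)) | ··b··> p4, ··c··> p3
  p3 = (d.0)\{b,d} | (b.0 + (0 + 0)) | ··b··> p5
  p4 = c.(d.0)\{b,d} | 0 | ··c··> p5
  p5 = (d.0)\{b,d} | 0 | (no moves)
LTS(Q): 7 reachable states
  q0 = a.(c.(d.0)\{b,d} | c.(b.0 + (0 + 0))) | ··a··> q1
  q1 = c.(d.0)\{b,d} | c.(b.0 + (0 + 0)) | ··c··> q2, ··c··> q3
  q2 = (d.0)\{b,d} | c.(b.0 + (0 + 0)) | ··c··> q4
  q3 = c.(d.0)\{b,d} | (b.0 + (0 + 0)) | ··b··> q5, ··c··> q4
  q4 = (d.0)\{b,d} | (b.0 + (0 + 0)) | ··b··> q6
  q5 = c.(d.0)\{b,d} | 0 | ··c··> q6
  q6 = (d.0)\{b,d} | 0 | (no moves)
Coarsest stable partition (strong bisimilarity classes):
  B0 = {p0, q1}
  B1 = {p1, q2}
  B2 = {p3, q4}
  B3 = {p5, q6}
  B4 = {p2, q3}
  B5 = {p4, q5}
  B6 = {q0}
p0 ∈ B0, q0 ∈ B6 → different blocks

not bisimilar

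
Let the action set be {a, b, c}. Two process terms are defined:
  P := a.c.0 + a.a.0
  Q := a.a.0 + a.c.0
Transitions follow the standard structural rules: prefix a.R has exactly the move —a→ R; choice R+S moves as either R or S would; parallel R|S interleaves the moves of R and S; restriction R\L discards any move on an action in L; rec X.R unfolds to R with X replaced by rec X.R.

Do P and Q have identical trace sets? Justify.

P's transition system — 4 states:
  u0 = a.c.0 + a.a.0 ⊢ ··a··> u1, ··a··> u2
  u1 = a.0 ⊢ ··a··> u3
  u2 = c.0 ⊢ ··c··> u3
  u3 = 0 ⊢ ·
Q's transition system — 4 states:
  v0 = a.a.0 + a.c.0 ⊢ ··a··> v1, ··a··> v2
  v1 = a.0 ⊢ ··a··> v3
  v2 = c.0 ⊢ ··c··> v3
  v3 = 0 ⊢ ·
Coarsest stable partition (strong bisimilarity classes):
  B0 = {u0, v0}
  B1 = {u2, v2}
  B2 = {u3, v3}
  B3 = {u1, v1}
u0 ∈ B0, v0 ∈ B0 → same block
Bisimilar ⇒ trace-equivalent.

YES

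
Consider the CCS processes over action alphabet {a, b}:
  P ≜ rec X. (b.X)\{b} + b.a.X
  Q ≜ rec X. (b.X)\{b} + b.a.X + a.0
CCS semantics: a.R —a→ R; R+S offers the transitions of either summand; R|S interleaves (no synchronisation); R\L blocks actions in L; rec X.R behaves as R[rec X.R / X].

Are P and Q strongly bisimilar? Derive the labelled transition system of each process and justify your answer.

P ≁ Q

Reachable graph of P (2 states):
  p0 = rec X. (b.X)\{b} + b.a.X ⊢ -b-> p1
  p1 = a.(rec X. (b.X)\{b} + b.a.X) ⊢ -a-> p0
Reachable graph of Q (3 states):
  q0 = rec X. (b.X)\{b} + b.a.X + a.0 ⊢ -a-> q1, -b-> q2
  q1 = 0 ⊢ (no moves)
  q2 = a.(rec X. (b.X)\{b} + b.a.X + a.0) ⊢ -a-> q0
Bisimilarity quotient blocks:
  B0 = {p0}
  B1 = {p1}
  B2 = {q0}
  B3 = {q1}
  B4 = {q2}
p0 ∈ B0, q0 ∈ B2 → different blocks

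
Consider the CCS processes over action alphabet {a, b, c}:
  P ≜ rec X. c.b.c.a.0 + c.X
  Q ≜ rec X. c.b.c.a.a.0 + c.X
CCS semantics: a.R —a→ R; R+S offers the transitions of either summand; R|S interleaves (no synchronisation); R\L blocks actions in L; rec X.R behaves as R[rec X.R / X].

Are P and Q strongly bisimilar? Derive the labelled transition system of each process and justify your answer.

Reachable graph of P (5 states):
  p0 = rec X. c.b.c.a.0 + c.X ⊢ -c-> p0, -c-> p1
  p1 = b.c.a.0 ⊢ -b-> p2
  p2 = c.a.0 ⊢ -c-> p3
  p3 = a.0 ⊢ -a-> p4
  p4 = 0 ⊢ stopped
Reachable graph of Q (6 states):
  q0 = rec X. c.b.c.a.a.0 + c.X ⊢ -c-> q0, -c-> q1
  q1 = b.c.a.a.0 ⊢ -b-> q2
  q2 = c.a.a.0 ⊢ -c-> q3
  q3 = a.a.0 ⊢ -a-> q4
  q4 = a.0 ⊢ -a-> q5
  q5 = 0 ⊢ stopped
Coarsest stable partition (strong bisimilarity classes):
  B0 = {p0}
  B1 = {p1}
  B2 = {p2}
  B3 = {p3, q4}
  B4 = {p4, q5}
  B5 = {q0}
  B6 = {q1}
  B7 = {q2}
  B8 = {q3}
p0 ∈ B0, q0 ∈ B5 → different blocks

NO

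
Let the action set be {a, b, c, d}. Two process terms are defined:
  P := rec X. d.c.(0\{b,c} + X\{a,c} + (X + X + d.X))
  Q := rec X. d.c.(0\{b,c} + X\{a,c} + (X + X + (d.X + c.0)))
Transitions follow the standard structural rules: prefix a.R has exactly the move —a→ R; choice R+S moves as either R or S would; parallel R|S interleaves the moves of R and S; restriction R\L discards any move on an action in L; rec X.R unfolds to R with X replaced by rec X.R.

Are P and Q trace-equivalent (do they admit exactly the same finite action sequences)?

Reachable graph of P (4 states):
  p0 = rec X. d.c.(0\{b,c} + X\{a,c} + (X + X + d.X)) | =d=> p1
  p1 = c.(0\{b,c} + (rec X. d.c.(0\{b,c} + X\{a,c} + (X + X + d.X)))\{a,c} + ((rec X. d.c.(0\{b,c} + X\{a,c} + (X + X + d.X))) + (rec X. d.c.(0\{b,c} + X\{a,c} + (X + X + d.X))) + d.(rec X. d.c.(0\{b,c} + X\{a,c} + (X + X + d.X))))) | =c=> p2
  p2 = 0\{b,c} + (rec X. d.c.(0\{b,c} + X\{a,c} + (X + X + d.X)))\{a,c} + ((rec X. d.c.(0\{b,c} + X\{a,c} + (X + X + d.X))) + (rec X. d.c.(0\{b,c} + X\{a,c} + (X + X + d.X))) + d.(rec X. d.c.(0\{b,c} + X\{a,c} + (X + X + d.X)))) | =d=> p0, =d=> p1, =d=> p3
  p3 = (c.(0\{b,c} + (rec X. d.c.(0\{b,c} + X\{a,c} + (X + X + d.X)))\{a,c} + ((rec X. d.c.(0\{b,c} + X\{a,c} + (X + X + d.X))) + (rec X. d.c.(0\{b,c} + X\{a,c} + (X + X + d.X))) + d.(rec X. d.c.(0\{b,c} + X\{a,c} + (X + X + d.X))))))\{a,c} | ·
Reachable graph of Q (5 states):
  q0 = rec X. d.c.(0\{b,c} + X\{a,c} + (X + X + (d.X + c.0))) | =d=> q1
  q1 = c.(0\{b,c} + (rec X. d.c.(0\{b,c} + X\{a,c} + (X + X + (d.X + c.0))))\{a,c} + ((rec X. d.c.(0\{b,c} + X\{a,c} + (X + X + (d.X + c.0)))) + (rec X. d.c.(0\{b,c} + X\{a,c} + (X + X + (d.X + c.0)))) + (d.(rec X. d.c.(0\{b,c} + X\{a,c} + (X + X + (d.X + c.0)))) + c.0))) | =c=> q2
  q2 = 0\{b,c} + (rec X. d.c.(0\{b,c} + X\{a,c} + (X + X + (d.X + c.0))))\{a,c} + ((rec X. d.c.(0\{b,c} + X\{a,c} + (X + X + (d.X + c.0)))) + (rec X. d.c.(0\{b,c} + X\{a,c} + (X + X + (d.X + c.0)))) + (d.(rec X. d.c.(0\{b,c} + X\{a,c} + (X + X + (d.X + c.0)))) + c.0)) | =c=> q3, =d=> q0, =d=> q1, =d=> q4
  q3 = 0 | ·
  q4 = (c.(0\{b,c} + (rec X. d.c.(0\{b,c} + X\{a,c} + (X + X + (d.X + c.0))))\{a,c} + ((rec X. d.c.(0\{b,c} + X\{a,c} + (X + X + (d.X + c.0)))) + (rec X. d.c.(0\{b,c} + X\{a,c} + (X + X + (d.X + c.0)))) + (d.(rec X. d.c.(0\{b,c} + X\{a,c} + (X + X + (d.X + c.0)))) + c.0))))\{a,c} | ·
Executing dcc from Q (initial set {q0}):
  step 1 (d): {q1}
  step 2 (c): {q2}
  step 3 (c): {q3}
  ✓ Q
Executing dcc from P (initial set {p0}):
  step 1 (d): {p1}
  step 2 (c): {p2}
  step 3 (c): no successor for P

NO — witness ⟨dcc⟩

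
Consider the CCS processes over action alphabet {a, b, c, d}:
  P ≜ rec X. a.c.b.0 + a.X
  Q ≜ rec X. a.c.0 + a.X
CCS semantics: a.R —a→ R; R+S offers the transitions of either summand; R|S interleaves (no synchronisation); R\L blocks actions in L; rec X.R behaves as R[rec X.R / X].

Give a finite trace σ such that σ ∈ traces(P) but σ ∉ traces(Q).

acb

P's transition system — 4 states:
  m0 = rec X. a.c.b.0 + a.X | =a=> m0, =a=> m1
  m1 = c.b.0 | =c=> m2
  m2 = b.0 | =b=> m3
  m3 = 0 | ∅
Q's transition system — 3 states:
  n0 = rec X. a.c.0 + a.X | =a=> n0, =a=> n1
  n1 = c.0 | =c=> n2
  n2 = 0 | ∅
Run σ = ⟨acb⟩ on P: start {m0}
  step 1 (a): {m0, m1}
  step 2 (c): {m2}
  step 3 (b): {m3}
  ✓ P
Run σ = ⟨acb⟩ on Q: start {n0}
  step 1 (a): {n0, n1}
  step 2 (c): {n2}
  step 3 (b): ∅  — Q cannot continue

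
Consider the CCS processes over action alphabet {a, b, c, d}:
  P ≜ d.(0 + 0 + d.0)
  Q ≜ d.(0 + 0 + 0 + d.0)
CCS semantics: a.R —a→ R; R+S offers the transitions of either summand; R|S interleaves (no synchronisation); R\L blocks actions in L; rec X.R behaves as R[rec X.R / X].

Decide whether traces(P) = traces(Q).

LTS(P): 3 reachable states
  p0 = d.(0 + 0 + d.0) :: —d→ p1
  p1 = 0 + 0 + d.0 :: —d→ p2
  p2 = 0 :: deadlocked
LTS(Q): 3 reachable states
  q0 = d.(0 + 0 + 0 + d.0) :: —d→ q1
  q1 = 0 + 0 + 0 + d.0 :: —d→ q2
  q2 = 0 :: deadlocked
Coarsest stable partition (strong bisimilarity classes):
  B0 = {p0, q0}
  B1 = {p1, q1}
  B2 = {p2, q2}
p0 ∈ B0, q0 ∈ B0 → same block
Bisimilar ⇒ trace-equivalent.

traces(P) = traces(Q)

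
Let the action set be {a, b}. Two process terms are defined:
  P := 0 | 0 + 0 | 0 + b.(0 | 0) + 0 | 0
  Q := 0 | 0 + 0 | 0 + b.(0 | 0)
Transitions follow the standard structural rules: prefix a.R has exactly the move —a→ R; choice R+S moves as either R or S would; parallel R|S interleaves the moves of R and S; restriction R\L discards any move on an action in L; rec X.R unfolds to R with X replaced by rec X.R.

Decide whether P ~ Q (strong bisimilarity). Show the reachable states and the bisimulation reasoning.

LTS(P): 2 reachable states
  u0 = 0 | 0 + 0 | 0 + b.(0 | 0) + 0 | 0 ⊢ =b=> u1
  u1 = 0 | 0 ⊢ (no moves)
LTS(Q): 2 reachable states
  v0 = 0 | 0 + 0 | 0 + b.(0 | 0) ⊢ =b=> v1
  v1 = 0 | 0 ⊢ (no moves)
Partition-refinement fixed point:
  B0 = {u0, v0}
  B1 = {u1, v1}
u0 ∈ B0, v0 ∈ B0 → same block

P ~ Q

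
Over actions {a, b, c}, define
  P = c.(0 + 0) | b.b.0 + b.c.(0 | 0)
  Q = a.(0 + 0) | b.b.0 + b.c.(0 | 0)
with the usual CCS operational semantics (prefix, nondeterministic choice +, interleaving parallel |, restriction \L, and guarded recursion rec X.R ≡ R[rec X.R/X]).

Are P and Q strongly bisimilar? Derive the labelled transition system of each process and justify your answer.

not bisimilar

P's transition system — 8 states:
  p0 = c.(0 + 0) | b.b.0 + b.c.(0 | 0) | --b--▸ p1, --b--▸ p2, --c--▸ p3
  p1 = c.(0 + 0) | b.0 | --b--▸ p4, --c--▸ p5
  p2 = c.(0 | 0) | --c--▸ p6
  p3 = (0 + 0) | b.b.0 | --b--▸ p5
  p4 = c.(0 + 0) | 0 | --c--▸ p7
  p5 = (0 + 0) | b.0 | --b--▸ p7
  p6 = 0 | 0 | (no moves)
  p7 = (0 + 0) | 0 | (no moves)
Q's transition system — 8 states:
  q0 = a.(0 + 0) | b.b.0 + b.c.(0 | 0) | --a--▸ q1, --b--▸ q2, --b--▸ q3
  q1 = (0 + 0) | b.b.0 | --b--▸ q4
  q2 = a.(0 + 0) | b.0 | --a--▸ q4, --b--▸ q5
  q3 = c.(0 | 0) | --c--▸ q6
  q4 = (0 + 0) | b.0 | --b--▸ q7
  q5 = a.(0 + 0) | 0 | --a--▸ q7
  q6 = 0 | 0 | (no moves)
  q7 = (0 + 0) | 0 | (no moves)
Partition-refinement fixed point:
  B0 = {p0}
  B1 = {p1}
  B2 = {p5, q4}
  B3 = {p6, p7, q6, q7}
  B4 = {p2, p4, q3}
  B5 = {p3, q1}
  B6 = {q0}
  B7 = {q2}
  B8 = {q5}
p0 ∈ B0, q0 ∈ B6 → different blocks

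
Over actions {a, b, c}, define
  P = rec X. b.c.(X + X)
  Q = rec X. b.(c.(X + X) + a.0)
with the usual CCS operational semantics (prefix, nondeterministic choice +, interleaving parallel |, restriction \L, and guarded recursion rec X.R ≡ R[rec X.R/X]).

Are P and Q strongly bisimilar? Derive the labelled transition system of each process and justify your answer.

P ≁ Q

Reachable graph of P (3 states):
  s0 = rec X. b.c.(X + X) ⊢ -b-> s1
  s1 = c.((rec X. b.c.(X + X)) + (rec X. b.c.(X + X))) ⊢ -c-> s2
  s2 = (rec X. b.c.(X + X)) + (rec X. b.c.(X + X)) ⊢ -b-> s1
Reachable graph of Q (4 states):
  t0 = rec X. b.(c.(X + X) + a.0) ⊢ -b-> t1
  t1 = c.((rec X. b.(c.(X + X) + a.0)) + (rec X. b.(c.(X + X) + a.0))) + a.0 ⊢ -a-> t2, -c-> t3
  t2 = 0 ⊢ (no moves)
  t3 = (rec X. b.(c.(X + X) + a.0)) + (rec X. b.(c.(X + X) + a.0)) ⊢ -b-> t1
Partition-refinement fixed point:
  B0 = {s0, s2}
  B1 = {s1}
  B2 = {t0, t3}
  B3 = {t1}
  B4 = {t2}
s0 ∈ B0, t0 ∈ B2 → different blocks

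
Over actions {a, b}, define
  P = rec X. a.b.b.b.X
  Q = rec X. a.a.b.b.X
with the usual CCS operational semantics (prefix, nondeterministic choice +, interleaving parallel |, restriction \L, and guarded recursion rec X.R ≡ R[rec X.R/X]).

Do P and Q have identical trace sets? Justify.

trace-distinct — witness ⟨ab⟩

LTS(P): 4 reachable states
  m0 = rec X. a.b.b.b.X | --a--▸ m1
  m1 = b.b.b.(rec X. a.b.b.b.X) | --b--▸ m2
  m2 = b.b.(rec X. a.b.b.b.X) | --b--▸ m3
  m3 = b.(rec X. a.b.b.b.X) | --b--▸ m0
LTS(Q): 4 reachable states
  n0 = rec X. a.a.b.b.X | --a--▸ n1
  n1 = a.b.b.(rec X. a.a.b.b.X) | --a--▸ n2
  n2 = b.b.(rec X. a.a.b.b.X) | --b--▸ n3
  n3 = b.(rec X. a.a.b.b.X) | --b--▸ n0
Trace ⟨ab⟩ through P, begin at {m0}:
  [1] a ⇒ {m1}
  [2] b ⇒ {m2}
  ✓ P
Trace ⟨ab⟩ through Q, begin at {n0}:
  [1] a ⇒ {n1}
  [2] b ⇒ ∅ (Q stuck)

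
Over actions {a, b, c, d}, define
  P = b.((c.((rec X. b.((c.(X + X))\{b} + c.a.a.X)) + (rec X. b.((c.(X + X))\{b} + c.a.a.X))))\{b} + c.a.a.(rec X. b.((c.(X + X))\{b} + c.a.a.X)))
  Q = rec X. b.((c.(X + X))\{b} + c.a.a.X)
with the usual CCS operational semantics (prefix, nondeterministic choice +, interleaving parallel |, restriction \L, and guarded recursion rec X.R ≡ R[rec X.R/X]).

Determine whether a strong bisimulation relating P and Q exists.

YES

LTS(P): 6 reachable states
  m0 = b.((c.((rec X. b.((c.(X + X))\{b} + c.a.a.X)) + (rec X. b.((c.(X + X))\{b} + c.a.a.X))))\{b} + c.a.a.(rec X. b.((c.(X + X))\{b} + c.a.a.X))) :: =b=> m1
  m1 = (c.((rec X. b.((c.(X + X))\{b} + c.a.a.X)) + (rec X. b.((c.(X + X))\{b} + c.a.a.X))))\{b} + c.a.a.(rec X. b.((c.(X + X))\{b} + c.a.a.X)) :: =c=> m2, =c=> m3
  m2 = ((rec X. b.((c.(X + X))\{b} + c.a.a.X)) + (rec X. b.((c.(X + X))\{b} + c.a.a.X)))\{b} :: stopped
  m3 = a.a.(rec X. b.((c.(X + X))\{b} + c.a.a.X)) :: =a=> m4
  m4 = a.(rec X. b.((c.(X + X))\{b} + c.a.a.X)) :: =a=> m5
  m5 = rec X. b.((c.(X + X))\{b} + c.a.a.X) :: =b=> m1
LTS(Q): 5 reachable states
  n0 = rec X. b.((c.(X + X))\{b} + c.a.a.X) :: =b=> n1
  n1 = (c.((rec X. b.((c.(X + X))\{b} + c.a.a.X)) + (rec X. b.((c.(X + X))\{b} + c.a.a.X))))\{b} + c.a.a.(rec X. b.((c.(X + X))\{b} + c.a.a.X)) :: =c=> n2, =c=> n3
  n2 = ((rec X. b.((c.(X + X))\{b} + c.a.a.X)) + (rec X. b.((c.(X + X))\{b} + c.a.a.X)))\{b} :: stopped
  n3 = a.a.(rec X. b.((c.(X + X))\{b} + c.a.a.X)) :: =a=> n4
  n4 = a.(rec X. b.((c.(X + X))\{b} + c.a.a.X)) :: =a=> n0
Partition-refinement fixed point:
  B0 = {m0, m5, n0}
  B1 = {m1, n1}
  B2 = {m3, n3}
  B3 = {m4, n4}
  B4 = {m2, n2}
m0 ∈ B0, n0 ∈ B0 → same block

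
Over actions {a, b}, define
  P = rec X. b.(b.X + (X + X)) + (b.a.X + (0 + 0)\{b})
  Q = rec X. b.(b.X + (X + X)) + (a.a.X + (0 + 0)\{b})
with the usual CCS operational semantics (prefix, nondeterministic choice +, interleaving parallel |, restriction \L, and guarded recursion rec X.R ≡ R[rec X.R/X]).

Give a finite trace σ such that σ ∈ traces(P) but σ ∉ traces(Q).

Reachable graph of P (3 states):
  u0 = rec X. b.(b.X + (X + X)) + (b.a.X + (0 + 0)\{b}) :: =b=> u1, =b=> u2
  u1 = a.(rec X. b.(b.X + (X + X)) + (b.a.X + (0 + 0)\{b})) :: =a=> u0
  u2 = b.(rec X. b.(b.X + (X + X)) + (b.a.X + (0 + 0)\{b})) + ((rec X. b.(b.X + (X + X)) + (b.a.X + (0 + 0)\{b})) + (rec X. b.(b.X + (X + X)) + (b.a.X + (0 + 0)\{b}))) :: =b=> u0, =b=> u1, =b=> u2
Reachable graph of Q (3 states):
  v0 = rec X. b.(b.X + (X + X)) + (a.a.X + (0 + 0)\{b}) :: =a=> v1, =b=> v2
  v1 = a.(rec X. b.(b.X + (X + X)) + (a.a.X + (0 + 0)\{b})) :: =a=> v0
  v2 = b.(rec X. b.(b.X + (X + X)) + (a.a.X + (0 + 0)\{b})) + ((rec X. b.(b.X + (X + X)) + (a.a.X + (0 + 0)\{b})) + (rec X. b.(b.X + (X + X)) + (a.a.X + (0 + 0)\{b}))) :: =a=> v1, =b=> v0, =b=> v2
Run σ = ⟨bab⟩ on P: start {u0}
  after b @ step 1: {u1, u2}
  after a @ step 2: {u0}
  after b @ step 3: {u1, u2}
  P completes σ.
Run σ = ⟨bab⟩ on Q: start {v0}
  after b @ step 1: {v2}
  after a @ step 2: {v1}
  after b @ step 3: ∅  — Q cannot continue

bab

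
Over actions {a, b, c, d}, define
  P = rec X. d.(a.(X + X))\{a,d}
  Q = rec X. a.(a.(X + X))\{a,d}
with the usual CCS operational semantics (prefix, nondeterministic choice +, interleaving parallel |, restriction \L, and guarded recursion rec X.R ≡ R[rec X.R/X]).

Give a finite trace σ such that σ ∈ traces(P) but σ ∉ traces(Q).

Reachable graph of P (2 states):
  u0 = rec X. d.(a.(X + X))\{a,d} has moves =d=> u1
  u1 = (a.((rec X. d.(a.(X + X))\{a,d}) + (rec X. d.(a.(X + X))\{a,d})))\{a,d} has moves ·
Reachable graph of Q (2 states):
  v0 = rec X. a.(a.(X + X))\{a,d} has moves =a=> v1
  v1 = (a.((rec X. a.(a.(X + X))\{a,d}) + (rec X. a.(a.(X + X))\{a,d})))\{a,d} has moves ·
Trace ⟨d⟩ through P, begin at {u0}:
  [1] d ⇒ {u1}
  P completes σ.
Trace ⟨d⟩ through Q, begin at {v0}:
  [1] d ⇒ no successor for Q

d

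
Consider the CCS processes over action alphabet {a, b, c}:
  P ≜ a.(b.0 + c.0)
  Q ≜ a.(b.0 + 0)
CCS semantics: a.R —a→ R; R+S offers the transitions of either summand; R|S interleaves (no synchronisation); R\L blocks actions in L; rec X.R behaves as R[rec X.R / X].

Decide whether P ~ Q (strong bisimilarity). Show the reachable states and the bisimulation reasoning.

Reachable graph of P (3 states):
  s0 = a.(b.0 + c.0) → —a→ s1
  s1 = b.0 + c.0 → —b→ s2, —c→ s2
  s2 = 0 → stopped
Reachable graph of Q (3 states):
  t0 = a.(b.0 + 0) → —a→ t1
  t1 = b.0 + 0 → —b→ t2
  t2 = 0 → stopped
Coarsest stable partition (strong bisimilarity classes):
  B0 = {s0}
  B1 = {s1}
  B2 = {s2, t2}
  B3 = {t0}
  B4 = {t1}
s0 ∈ B0, t0 ∈ B3 → different blocks

not bisimilar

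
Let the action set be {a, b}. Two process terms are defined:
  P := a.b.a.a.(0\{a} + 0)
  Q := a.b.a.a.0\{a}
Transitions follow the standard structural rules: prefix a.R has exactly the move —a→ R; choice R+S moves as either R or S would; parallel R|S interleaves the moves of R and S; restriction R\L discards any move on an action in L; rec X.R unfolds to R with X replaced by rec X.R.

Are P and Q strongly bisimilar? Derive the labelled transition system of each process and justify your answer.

P's transition system — 5 states:
  s0 = a.b.a.a.(0\{a} + 0) | —a→ s1
  s1 = b.a.a.(0\{a} + 0) | —b→ s2
  s2 = a.a.(0\{a} + 0) | —a→ s3
  s3 = a.(0\{a} + 0) | —a→ s4
  s4 = 0\{a} + 0 | deadlocked
Q's transition system — 5 states:
  t0 = a.b.a.a.0\{a} | —a→ t1
  t1 = b.a.a.0\{a} | —b→ t2
  t2 = a.a.0\{a} | —a→ t3
  t3 = a.0\{a} | —a→ t4
  t4 = 0\{a} | deadlocked
Bisimilarity quotient blocks:
  B0 = {s0, t0}
  B1 = {s1, t1}
  B2 = {s2, t2}
  B3 = {s3, t3}
  B4 = {s4, t4}
s0 ∈ B0, t0 ∈ B0 → same block

YES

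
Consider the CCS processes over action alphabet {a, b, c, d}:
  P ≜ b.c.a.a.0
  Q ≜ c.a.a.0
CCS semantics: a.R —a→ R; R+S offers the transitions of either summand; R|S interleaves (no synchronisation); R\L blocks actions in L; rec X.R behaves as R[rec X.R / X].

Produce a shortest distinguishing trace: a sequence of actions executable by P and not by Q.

Reachable graph of P (5 states):
  p0 = b.c.a.a.0 has moves -b-> p1
  p1 = c.a.a.0 has moves -c-> p2
  p2 = a.a.0 has moves -a-> p3
  p3 = a.0 has moves -a-> p4
  p4 = 0 has moves (no moves)
Reachable graph of Q (4 states):
  q0 = c.a.a.0 has moves -c-> q1
  q1 = a.a.0 has moves -a-> q2
  q2 = a.0 has moves -a-> q3
  q3 = 0 has moves (no moves)
Trace ⟨b⟩ through P, begin at {p0}:
  [1] b ⇒ {p1}
  ✓ P
Trace ⟨b⟩ through Q, begin at {q0}:
  [1] b ⇒ ∅  — Q cannot continue

b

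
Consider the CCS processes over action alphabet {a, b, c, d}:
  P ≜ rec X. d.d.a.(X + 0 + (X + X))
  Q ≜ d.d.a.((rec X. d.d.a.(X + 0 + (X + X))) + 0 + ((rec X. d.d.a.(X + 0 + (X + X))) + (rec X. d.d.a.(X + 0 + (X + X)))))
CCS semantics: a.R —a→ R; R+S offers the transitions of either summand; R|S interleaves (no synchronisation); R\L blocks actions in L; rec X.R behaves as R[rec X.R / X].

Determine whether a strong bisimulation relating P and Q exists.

P ~ Q

Reachable graph of P (4 states):
  p0 = rec X. d.d.a.(X + 0 + (X + X)) has moves =d=> p1
  p1 = d.a.((rec X. d.d.a.(X + 0 + (X + X))) + 0 + ((rec X. d.d.a.(X + 0 + (X + X))) + (rec X. d.d.a.(X + 0 + (X + X))))) has moves =d=> p2
  p2 = a.((rec X. d.d.a.(X + 0 + (X + X))) + 0 + ((rec X. d.d.a.(X + 0 + (X + X))) + (rec X. d.d.a.(X + 0 + (X + X))))) has moves =a=> p3
  p3 = (rec X. d.d.a.(X + 0 + (X + X))) + 0 + ((rec X. d.d.a.(X + 0 + (X + X))) + (rec X. d.d.a.(X + 0 + (X + X)))) has moves =d=> p1
Reachable graph of Q (4 states):
  q0 = d.d.a.((rec X. d.d.a.(X + 0 + (X + X))) + 0 + ((rec X. d.d.a.(X + 0 + (X + X))) + (rec X. d.d.a.(X + 0 + (X + X))))) has moves =d=> q1
  q1 = d.a.((rec X. d.d.a.(X + 0 + (X + X))) + 0 + ((rec X. d.d.a.(X + 0 + (X + X))) + (rec X. d.d.a.(X + 0 + (X + X))))) has moves =d=> q2
  q2 = a.((rec X. d.d.a.(X + 0 + (X + X))) + 0 + ((rec X. d.d.a.(X + 0 + (X + X))) + (rec X. d.d.a.(X + 0 + (X + X))))) has moves =a=> q3
  q3 = (rec X. d.d.a.(X + 0 + (X + X))) + 0 + ((rec X. d.d.a.(X + 0 + (X + X))) + (rec X. d.d.a.(X + 0 + (X + X)))) has moves =d=> q1
Coarsest stable partition (strong bisimilarity classes):
  B0 = {p0, p3, q0, q3}
  B1 = {p1, q1}
  B2 = {p2, q2}
p0 ∈ B0, q0 ∈ B0 → same block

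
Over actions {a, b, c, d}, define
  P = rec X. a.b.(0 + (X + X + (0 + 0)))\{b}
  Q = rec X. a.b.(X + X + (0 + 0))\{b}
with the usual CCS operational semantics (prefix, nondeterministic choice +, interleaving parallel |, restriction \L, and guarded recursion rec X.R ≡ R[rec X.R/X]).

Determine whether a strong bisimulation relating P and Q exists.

bisimilar

P's transition system — 4 states:
  m0 = rec X. a.b.(0 + (X + X + (0 + 0)))\{b} :: =a=> m1
  m1 = b.(0 + ((rec X. a.b.(0 + (X + X + (0 + 0)))\{b}) + (rec X. a.b.(0 + (X + X + (0 + 0)))\{b}) + (0 + 0)))\{b} :: =b=> m2
  m2 = (0 + ((rec X. a.b.(0 + (X + X + (0 + 0)))\{b}) + (rec X. a.b.(0 + (X + X + (0 + 0)))\{b}) + (0 + 0)))\{b} :: =a=> m3
  m3 = (b.(0 + ((rec X. a.b.(0 + (X + X + (0 + 0)))\{b}) + (rec X. a.b.(0 + (X + X + (0 + 0)))\{b}) + (0 + 0)))\{b})\{b} :: ·
Q's transition system — 4 states:
  n0 = rec X. a.b.(X + X + (0 + 0))\{b} :: =a=> n1
  n1 = b.((rec X. a.b.(X + X + (0 + 0))\{b}) + (rec X. a.b.(X + X + (0 + 0))\{b}) + (0 + 0))\{b} :: =b=> n2
  n2 = ((rec X. a.b.(X + X + (0 + 0))\{b}) + (rec X. a.b.(X + X + (0 + 0))\{b}) + (0 + 0))\{b} :: =a=> n3
  n3 = (b.((rec X. a.b.(X + X + (0 + 0))\{b}) + (rec X. a.b.(X + X + (0 + 0))\{b}) + (0 + 0))\{b})\{b} :: ·
Coarsest stable partition (strong bisimilarity classes):
  B0 = {m0, n0}
  B1 = {m1, n1}
  B2 = {m2, n2}
  B3 = {m3, n3}
m0 ∈ B0, n0 ∈ B0 → same block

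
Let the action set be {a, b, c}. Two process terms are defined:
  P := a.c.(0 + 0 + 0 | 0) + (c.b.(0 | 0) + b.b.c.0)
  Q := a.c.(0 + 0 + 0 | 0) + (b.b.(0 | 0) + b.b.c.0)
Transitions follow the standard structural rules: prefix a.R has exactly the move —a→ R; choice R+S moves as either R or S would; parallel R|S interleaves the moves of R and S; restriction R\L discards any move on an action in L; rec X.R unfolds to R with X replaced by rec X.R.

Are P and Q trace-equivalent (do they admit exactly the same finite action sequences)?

P's transition system — 8 states:
  s0 = a.c.(0 + 0 + 0 | 0) + (c.b.(0 | 0) + b.b.c.0) has moves =a=> s1, =b=> s2, =c=> s3
  s1 = c.(0 + 0 + 0 | 0) has moves =c=> s4
  s2 = b.c.0 has moves =b=> s5
  s3 = b.(0 | 0) has moves =b=> s6
  s4 = 0 + 0 + 0 | 0 has moves (no moves)
  s5 = c.0 has moves =c=> s7
  s6 = 0 | 0 has moves (no moves)
  s7 = 0 has moves (no moves)
Q's transition system — 8 states:
  t0 = a.c.(0 + 0 + 0 | 0) + (b.b.(0 | 0) + b.b.c.0) has moves =a=> t1, =b=> t2, =b=> t3
  t1 = c.(0 + 0 + 0 | 0) has moves =c=> t4
  t2 = b.(0 | 0) has moves =b=> t5
  t3 = b.c.0 has moves =b=> t6
  t4 = 0 + 0 + 0 | 0 has moves (no moves)
  t5 = 0 | 0 has moves (no moves)
  t6 = c.0 has moves =c=> t7
  t7 = 0 has moves (no moves)
Executing c from P (initial set {s0}):
  [1] c ⇒ {s3}
  P completes σ.
Executing c from Q (initial set {t0}):
  [1] c ⇒ ∅  — Q cannot continue

NO — witness ⟨c⟩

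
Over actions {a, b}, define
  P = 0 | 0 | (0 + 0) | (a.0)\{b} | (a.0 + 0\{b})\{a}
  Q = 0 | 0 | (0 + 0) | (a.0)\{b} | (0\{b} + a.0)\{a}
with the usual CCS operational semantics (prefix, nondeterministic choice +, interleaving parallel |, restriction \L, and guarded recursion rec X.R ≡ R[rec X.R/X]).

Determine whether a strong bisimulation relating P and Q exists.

LTS(P): 2 reachable states
  u0 = 0 | 0 | (0 + 0) | (a.0)\{b} | (a.0 + 0\{b})\{a} ⊢ ··a··> u1
  u1 = 0 | 0 | (0 + 0) | 0\{b} | (a.0 + 0\{b})\{a} ⊢ stopped
LTS(Q): 2 reachable states
  v0 = 0 | 0 | (0 + 0) | (a.0)\{b} | (0\{b} + a.0)\{a} ⊢ ··a··> v1
  v1 = 0 | 0 | (0 + 0) | 0\{b} | (0\{b} + a.0)\{a} ⊢ stopped
Bisimilarity quotient blocks:
  B0 = {u0, v0}
  B1 = {u1, v1}
u0 ∈ B0, v0 ∈ B0 → same block

bisimilar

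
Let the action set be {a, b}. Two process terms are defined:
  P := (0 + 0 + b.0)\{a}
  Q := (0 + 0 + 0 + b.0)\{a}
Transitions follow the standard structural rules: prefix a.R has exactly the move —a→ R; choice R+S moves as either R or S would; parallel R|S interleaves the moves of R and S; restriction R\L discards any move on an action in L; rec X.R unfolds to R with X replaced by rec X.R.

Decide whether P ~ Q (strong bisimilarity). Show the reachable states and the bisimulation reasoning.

YES

Reachable graph of P (2 states):
  s0 = (0 + 0 + b.0)\{a} | ··b··> s1
  s1 = 0\{a} | deadlocked
Reachable graph of Q (2 states):
  t0 = (0 + 0 + 0 + b.0)\{a} | ··b··> t1
  t1 = 0\{a} | deadlocked
Coarsest stable partition (strong bisimilarity classes):
  B0 = {s0, t0}
  B1 = {s1, t1}
s0 ∈ B0, t0 ∈ B0 → same block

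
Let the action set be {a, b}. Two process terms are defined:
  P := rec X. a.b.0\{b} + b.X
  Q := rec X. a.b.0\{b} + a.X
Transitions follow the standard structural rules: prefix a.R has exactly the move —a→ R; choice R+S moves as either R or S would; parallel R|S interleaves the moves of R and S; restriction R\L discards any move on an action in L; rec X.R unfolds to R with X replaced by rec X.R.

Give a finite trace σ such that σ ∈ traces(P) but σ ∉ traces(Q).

b

Reachable graph of P (3 states):
  p0 = rec X. a.b.0\{b} + b.X → -a-> p1, -b-> p0
  p1 = b.0\{b} → -b-> p2
  p2 = 0\{b} → stopped
Reachable graph of Q (3 states):
  q0 = rec X. a.b.0\{b} + a.X → -a-> q0, -a-> q1
  q1 = b.0\{b} → -b-> q2
  q2 = 0\{b} → stopped
Trace ⟨b⟩ through P, begin at {p0}:
  [1] b ⇒ {p0}
  P completes σ.
Trace ⟨b⟩ through Q, begin at {q0}:
  [1] b ⇒ ∅ (Q stuck)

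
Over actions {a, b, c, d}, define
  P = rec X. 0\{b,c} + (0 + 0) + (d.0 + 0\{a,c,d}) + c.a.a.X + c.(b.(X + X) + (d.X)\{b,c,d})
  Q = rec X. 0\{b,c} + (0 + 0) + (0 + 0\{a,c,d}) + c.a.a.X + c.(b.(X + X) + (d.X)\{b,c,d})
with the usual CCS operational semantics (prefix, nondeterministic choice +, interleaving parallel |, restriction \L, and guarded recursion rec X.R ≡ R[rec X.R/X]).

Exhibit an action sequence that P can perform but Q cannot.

P's transition system — 6 states:
  p0 = rec X. 0\{b,c} + (0 + 0) + (d.0 + 0\{a,c,d}) + c.a.a.X + c.(b.(X + X) + (d.X)\{b,c,d}) | -c-> p1, -c-> p2, -d-> p3
  p1 = a.a.(rec X. 0\{b,c} + (0 + 0) + (d.0 + 0\{a,c,d}) + c.a.a.X + c.(b.(X + X) + (d.X)\{b,c,d})) | -a-> p4
  p2 = b.((rec X. 0\{b,c} + (0 + 0) + (d.0 + 0\{a,c,d}) + c.a.a.X + c.(b.(X + X) + (d.X)\{b,c,d})) + (rec X. 0\{b,c} + (0 + 0) + (d.0 + 0\{a,c,d}) + c.a.a.X + c.(b.(X + X) + (d.X)\{b,c,d}))) + (d.(rec X. 0\{b,c} + (0 + 0) + (d.0 + 0\{a,c,d}) + c.a.a.X + c.(b.(X + X) + (d.X)\{b,c,d})))\{b,c,d} | -b-> p5
  p3 = 0 | deadlocked
  p4 = a.(rec X. 0\{b,c} + (0 + 0) + (d.0 + 0\{a,c,d}) + c.a.a.X + c.(b.(X + X) + (d.X)\{b,c,d})) | -a-> p0
  p5 = (rec X. 0\{b,c} + (0 + 0) + (d.0 + 0\{a,c,d}) + c.a.a.X + c.(b.(X + X) + (d.X)\{b,c,d})) + (rec X. 0\{b,c} + (0 + 0) + (d.0 + 0\{a,c,d}) + c.a.a.X + c.(b.(X + X) + (d.X)\{b,c,d})) | -c-> p1, -c-> p2, -d-> p3
Q's transition system — 5 states:
  q0 = rec X. 0\{b,c} + (0 + 0) + (0 + 0\{a,c,d}) + c.a.a.X + c.(b.(X + X) + (d.X)\{b,c,d}) | -c-> q1, -c-> q2
  q1 = a.a.(rec X. 0\{b,c} + (0 + 0) + (0 + 0\{a,c,d}) + c.a.a.X + c.(b.(X + X) + (d.X)\{b,c,d})) | -a-> q3
  q2 = b.((rec X. 0\{b,c} + (0 + 0) + (0 + 0\{a,c,d}) + c.a.a.X + c.(b.(X + X) + (d.X)\{b,c,d})) + (rec X. 0\{b,c} + (0 + 0) + (0 + 0\{a,c,d}) + c.a.a.X + c.(b.(X + X) + (d.X)\{b,c,d}))) + (d.(rec X. 0\{b,c} + (0 + 0) + (0 + 0\{a,c,d}) + c.a.a.X + c.(b.(X + X) + (d.X)\{b,c,d})))\{b,c,d} | -b-> q4
  q3 = a.(rec X. 0\{b,c} + (0 + 0) + (0 + 0\{a,c,d}) + c.a.a.X + c.(b.(X + X) + (d.X)\{b,c,d})) | -a-> q0
  q4 = (rec X. 0\{b,c} + (0 + 0) + (0 + 0\{a,c,d}) + c.a.a.X + c.(b.(X + X) + (d.X)\{b,c,d})) + (rec X. 0\{b,c} + (0 + 0) + (0 + 0\{a,c,d}) + c.a.a.X + c.(b.(X + X) + (d.X)\{b,c,d})) | -c-> q1, -c-> q2
Executing d from P (initial set {p0}):
  step 1 (d): {p3}
  — P admits the full trace.
Executing d from Q (initial set {q0}):
  step 1 (d): ∅  — Q cannot continue

d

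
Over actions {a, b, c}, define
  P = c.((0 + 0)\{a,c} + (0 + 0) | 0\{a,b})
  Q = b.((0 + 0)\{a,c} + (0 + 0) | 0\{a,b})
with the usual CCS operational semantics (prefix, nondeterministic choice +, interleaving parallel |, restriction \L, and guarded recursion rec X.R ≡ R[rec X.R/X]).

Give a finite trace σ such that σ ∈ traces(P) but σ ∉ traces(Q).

P's transition system — 2 states:
  m0 = c.((0 + 0)\{a,c} + (0 + 0) | 0\{a,b}) ⊢ --c--▸ m1
  m1 = (0 + 0)\{a,c} + (0 + 0) | 0\{a,b} ⊢ ∅
Q's transition system — 2 states:
  n0 = b.((0 + 0)\{a,c} + (0 + 0) | 0\{a,b}) ⊢ --b--▸ n1
  n1 = (0 + 0)\{a,c} + (0 + 0) | 0\{a,b} ⊢ ∅
Trace ⟨c⟩ through P, begin at {m0}:
  step 1 (c): {m1}
  — P admits the full trace.
Trace ⟨c⟩ through Q, begin at {n0}:
  step 1 (c): ∅ (Q stuck)

c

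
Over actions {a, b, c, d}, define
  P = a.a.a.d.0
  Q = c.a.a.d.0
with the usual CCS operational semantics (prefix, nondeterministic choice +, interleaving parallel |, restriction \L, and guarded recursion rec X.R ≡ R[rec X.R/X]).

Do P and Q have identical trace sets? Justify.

LTS(P): 5 reachable states
  s0 = a.a.a.d.0 | -a-> s1
  s1 = a.a.d.0 | -a-> s2
  s2 = a.d.0 | -a-> s3
  s3 = d.0 | -d-> s4
  s4 = 0 | ·
LTS(Q): 5 reachable states
  t0 = c.a.a.d.0 | -c-> t1
  t1 = a.a.d.0 | -a-> t2
  t2 = a.d.0 | -a-> t3
  t3 = d.0 | -d-> t4
  t4 = 0 | ·
Run σ = ⟨a⟩ on P: start {s0}
  [1] a ⇒ {s1}
  ✓ P
Run σ = ⟨a⟩ on Q: start {t0}
  [1] a ⇒ no successor for Q

traces(P) ≠ traces(Q) — witness ⟨a⟩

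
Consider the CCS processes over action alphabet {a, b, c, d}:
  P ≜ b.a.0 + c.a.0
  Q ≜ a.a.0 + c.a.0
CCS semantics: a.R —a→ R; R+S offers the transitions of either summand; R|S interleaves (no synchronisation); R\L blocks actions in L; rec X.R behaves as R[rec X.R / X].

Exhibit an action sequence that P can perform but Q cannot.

Reachable graph of P (3 states):
  m0 = b.a.0 + c.a.0 | -b-> m1, -c-> m1
  m1 = a.0 | -a-> m2
  m2 = 0 | (no moves)
Reachable graph of Q (3 states):
  n0 = a.a.0 + c.a.0 | -a-> n1, -c-> n1
  n1 = a.0 | -a-> n2
  n2 = 0 | (no moves)
Run σ = ⟨b⟩ on P: start {m0}
  [1] b ⇒ {m1}
  P completes σ.
Run σ = ⟨b⟩ on Q: start {n0}
  [1] b ⇒ no successor for Q

b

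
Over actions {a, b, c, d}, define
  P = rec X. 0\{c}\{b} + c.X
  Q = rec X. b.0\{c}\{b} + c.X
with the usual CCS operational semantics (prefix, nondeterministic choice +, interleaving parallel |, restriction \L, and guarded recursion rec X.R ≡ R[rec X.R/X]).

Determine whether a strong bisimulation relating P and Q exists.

P ≁ Q

LTS(P): 1 reachable states
  m0 = rec X. 0\{c}\{b} + c.X ⊢ -c-> m0
LTS(Q): 2 reachable states
  n0 = rec X. b.0\{c}\{b} + c.X ⊢ -b-> n1, -c-> n0
  n1 = 0\{c}\{b} ⊢ ·
Bisimilarity quotient blocks:
  B0 = {m0}
  B1 = {n0}
  B2 = {n1}
m0 ∈ B0, n0 ∈ B1 → different blocks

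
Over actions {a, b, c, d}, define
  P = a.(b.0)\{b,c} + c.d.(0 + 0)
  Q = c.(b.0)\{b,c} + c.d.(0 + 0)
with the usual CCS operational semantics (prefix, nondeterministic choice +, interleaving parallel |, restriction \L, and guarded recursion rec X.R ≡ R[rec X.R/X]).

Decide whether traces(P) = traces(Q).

NO — witness ⟨a⟩

Reachable graph of P (4 states):
  p0 = a.(b.0)\{b,c} + c.d.(0 + 0) has moves -a-> p1, -c-> p2
  p1 = (b.0)\{b,c} has moves deadlocked
  p2 = d.(0 + 0) has moves -d-> p3
  p3 = 0 + 0 has moves deadlocked
Reachable graph of Q (4 states):
  q0 = c.(b.0)\{b,c} + c.d.(0 + 0) has moves -c-> q1, -c-> q2
  q1 = (b.0)\{b,c} has moves deadlocked
  q2 = d.(0 + 0) has moves -d-> q3
  q3 = 0 + 0 has moves deadlocked
Trace ⟨a⟩ through P, begin at {p0}:
  [1] a ⇒ {p1}
  P completes σ.
Trace ⟨a⟩ through Q, begin at {q0}:
  [1] a ⇒ no successor for Q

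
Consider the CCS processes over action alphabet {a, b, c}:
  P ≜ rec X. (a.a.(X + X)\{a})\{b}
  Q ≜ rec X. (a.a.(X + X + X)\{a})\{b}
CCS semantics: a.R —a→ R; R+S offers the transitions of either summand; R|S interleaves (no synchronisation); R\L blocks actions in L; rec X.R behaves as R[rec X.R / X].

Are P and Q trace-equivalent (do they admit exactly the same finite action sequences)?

trace-equivalent

Reachable graph of P (3 states):
  p0 = rec X. (a.a.(X + X)\{a})\{b} :: --a--▸ p1
  p1 = (a.((rec X. (a.a.(X + X)\{a})\{b}) + (rec X. (a.a.(X + X)\{a})\{b}))\{a})\{b} :: --a--▸ p2
  p2 = ((rec X. (a.a.(X + X)\{a})\{b}) + (rec X. (a.a.(X + X)\{a})\{b}))\{a}\{b} :: ∅
Reachable graph of Q (3 states):
  q0 = rec X. (a.a.(X + X + X)\{a})\{b} :: --a--▸ q1
  q1 = (a.((rec X. (a.a.(X + X + X)\{a})\{b}) + (rec X. (a.a.(X + X + X)\{a})\{b}) + (rec X. (a.a.(X + X + X)\{a})\{b}))\{a})\{b} :: --a--▸ q2
  q2 = ((rec X. (a.a.(X + X + X)\{a})\{b}) + (rec X. (a.a.(X + X + X)\{a})\{b}) + (rec X. (a.a.(X + X + X)\{a})\{b}))\{a}\{b} :: ∅
Bisimilarity quotient blocks:
  B0 = {p0, q0}
  B1 = {p1, q1}
  B2 = {p2, q2}
p0 ∈ B0, q0 ∈ B0 → same block
Bisimilar ⇒ trace-equivalent.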